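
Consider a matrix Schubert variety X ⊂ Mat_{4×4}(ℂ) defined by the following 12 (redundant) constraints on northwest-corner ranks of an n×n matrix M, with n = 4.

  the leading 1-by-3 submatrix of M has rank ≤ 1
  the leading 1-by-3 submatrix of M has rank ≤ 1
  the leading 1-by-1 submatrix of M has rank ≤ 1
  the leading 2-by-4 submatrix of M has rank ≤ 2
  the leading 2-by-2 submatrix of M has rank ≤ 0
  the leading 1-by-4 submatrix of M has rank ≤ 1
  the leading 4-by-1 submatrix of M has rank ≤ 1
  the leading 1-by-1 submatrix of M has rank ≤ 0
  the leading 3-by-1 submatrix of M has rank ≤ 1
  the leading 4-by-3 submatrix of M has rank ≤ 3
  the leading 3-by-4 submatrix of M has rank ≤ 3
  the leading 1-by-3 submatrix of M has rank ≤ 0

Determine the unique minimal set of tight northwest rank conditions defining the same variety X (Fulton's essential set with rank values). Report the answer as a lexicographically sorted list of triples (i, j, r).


Rank table r_w(4×4) implied by the 12 constraints:

  i=1: 0, 0, 0, 1
  i=2: 0, 0, 1, 2
  i=3: 1, 1, 2, 3
  i=4: 1, 2, 3, 4

so w = (4, 3, 1, 2).

2 SE-corners of the 5-cell Rothe diagram give Ess(w):

[(1, 3, 0), (2, 2, 0)]


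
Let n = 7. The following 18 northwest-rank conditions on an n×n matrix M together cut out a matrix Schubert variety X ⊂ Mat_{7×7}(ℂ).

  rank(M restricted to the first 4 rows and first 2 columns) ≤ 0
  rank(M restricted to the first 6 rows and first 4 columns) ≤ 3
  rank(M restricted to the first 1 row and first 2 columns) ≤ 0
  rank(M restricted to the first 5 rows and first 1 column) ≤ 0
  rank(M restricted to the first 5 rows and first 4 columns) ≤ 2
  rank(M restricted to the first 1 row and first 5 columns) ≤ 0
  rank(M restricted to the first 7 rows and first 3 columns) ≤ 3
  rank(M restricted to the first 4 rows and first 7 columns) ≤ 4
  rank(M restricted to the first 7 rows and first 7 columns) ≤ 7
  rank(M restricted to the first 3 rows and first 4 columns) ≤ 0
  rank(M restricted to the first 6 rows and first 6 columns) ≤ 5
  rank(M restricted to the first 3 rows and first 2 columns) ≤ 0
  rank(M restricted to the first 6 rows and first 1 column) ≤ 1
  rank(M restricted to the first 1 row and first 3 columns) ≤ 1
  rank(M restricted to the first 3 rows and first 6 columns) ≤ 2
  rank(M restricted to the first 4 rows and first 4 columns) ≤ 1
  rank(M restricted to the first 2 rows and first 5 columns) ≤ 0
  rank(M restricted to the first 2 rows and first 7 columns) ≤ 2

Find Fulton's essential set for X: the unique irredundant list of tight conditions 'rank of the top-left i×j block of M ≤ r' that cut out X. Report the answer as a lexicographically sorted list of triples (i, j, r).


Reconstructing r_w from the 18 given conditions:

  i=1: 0 0 0 0 0 1 1
  i=2: 0 0 0 0 0 1 2
  i=3: 0 0 0 0 1 2 3
  i=4: 0 0 1 1 2 3 4
  i=5: 0 1 2 2 3 4 5
  i=6: 1 2 3 3 4 5 6
  i=7: 1 2 3 4 5 6 7

reading off 1-entries of Δ²R: w = (6, 7, 5, 3, 2, 1, 4).

4 SE-corners of the 17-cell Rothe diagram give Ess(w):

[(2, 5, 0), (3, 4, 0), (4, 2, 0), (5, 1, 0)]


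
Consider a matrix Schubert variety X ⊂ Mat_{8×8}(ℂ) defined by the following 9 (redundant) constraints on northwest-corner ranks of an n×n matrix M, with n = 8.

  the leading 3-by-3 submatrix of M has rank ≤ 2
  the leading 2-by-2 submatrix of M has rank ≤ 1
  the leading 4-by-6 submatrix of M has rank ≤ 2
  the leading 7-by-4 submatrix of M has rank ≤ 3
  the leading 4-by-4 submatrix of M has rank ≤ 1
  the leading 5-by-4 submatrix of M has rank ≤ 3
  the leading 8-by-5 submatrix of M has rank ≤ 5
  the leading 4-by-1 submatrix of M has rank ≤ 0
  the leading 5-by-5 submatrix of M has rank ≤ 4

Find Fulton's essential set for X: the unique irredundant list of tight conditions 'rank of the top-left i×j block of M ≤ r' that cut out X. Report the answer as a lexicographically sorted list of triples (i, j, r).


Reconstructing r_w from the 9 given conditions:

  R[1]: 0 | 1 | 1 | 1 | 1 | 1 | 1 | 1
  R[2]: 0 | 1 | 1 | 1 | 2 | 2 | 2 | 2
  R[3]: 0 | 1 | 1 | 1 | 2 | 2 | 3 | 3
  R[4]: 0 | 1 | 1 | 1 | 2 | 2 | 3 | 4
  R[5]: 1 | 2 | 2 | 2 | 3 | 3 | 4 | 5
  R[6]: 1 | 2 | 3 | 3 | 4 | 4 | 5 | 6
  R[7]: 1 | 2 | 3 | 3 | 4 | 5 | 6 | 7
  R[8]: 1 | 2 | 3 | 4 | 5 | 6 | 7 | 8

so w = (2, 5, 7, 8, 1, 3, 6, 4).

ℓ(w)=13; the 4 essential cells (i,j,r):

[(4, 1, 0), (4, 4, 1), (4, 6, 2), (7, 4, 3)]


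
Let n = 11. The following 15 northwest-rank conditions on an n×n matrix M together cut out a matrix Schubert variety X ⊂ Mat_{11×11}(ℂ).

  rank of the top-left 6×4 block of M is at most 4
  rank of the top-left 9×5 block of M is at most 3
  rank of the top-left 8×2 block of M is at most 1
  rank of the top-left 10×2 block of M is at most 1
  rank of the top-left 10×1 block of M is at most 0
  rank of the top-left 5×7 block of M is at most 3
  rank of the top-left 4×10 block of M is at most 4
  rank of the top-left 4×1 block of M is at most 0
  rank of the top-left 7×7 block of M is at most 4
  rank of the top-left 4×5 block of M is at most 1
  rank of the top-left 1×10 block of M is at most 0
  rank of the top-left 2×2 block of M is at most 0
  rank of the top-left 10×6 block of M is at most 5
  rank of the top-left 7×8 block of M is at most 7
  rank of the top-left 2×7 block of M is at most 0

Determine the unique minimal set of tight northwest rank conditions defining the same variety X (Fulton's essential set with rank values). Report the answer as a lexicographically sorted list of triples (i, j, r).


The tightest implied rank at each (i,j), from the 15 conditions:

  i=1: 0, 0, 0, 0, 0, 0, 0, 0, 0, 0, 1
  i=2: 0, 0, 0, 0, 0, 0, 0, 1, 1, 1, 2
  i=3: 0, 1, 1, 1, 1, 1, 1, 2, 2, 2, 3
  i=4: 0, 1, 1, 1, 1, 2, 2, 3, 3, 3, 4
  i=5: 0, 1, 2, 2, 2, 3, 3, 4, 4, 4, 5
  i=6: 0, 1, 2, 3, 3, 4, 4, 5, 5, 5, 6
  i=7: 0, 1, 2, 3, 3, 4, 4, 5, 6, 6, 7
  i=8: 0, 1, 2, 3, 3, 4, 5, 6, 7, 7, 8
  i=9: 0, 1, 2, 3, 3, 4, 5, 6, 7, 8, 9
  i=10: 0, 1, 2, 3, 4, 5, 6, 7, 8, 9, 10
  i=11: 1, 2, 3, 4, 5, 6, 7, 8, 9, 10, 11

so w = (11, 8, 2, 6, 3, 4, 9, 7, 10, 5, 1).

D(w) has 32 cells with 6 SE-corners; essential set:

[(1, 10, 0), (2, 7, 0), (4, 5, 1), (7, 7, 4), (9, 5, 3), (10, 1, 0)]


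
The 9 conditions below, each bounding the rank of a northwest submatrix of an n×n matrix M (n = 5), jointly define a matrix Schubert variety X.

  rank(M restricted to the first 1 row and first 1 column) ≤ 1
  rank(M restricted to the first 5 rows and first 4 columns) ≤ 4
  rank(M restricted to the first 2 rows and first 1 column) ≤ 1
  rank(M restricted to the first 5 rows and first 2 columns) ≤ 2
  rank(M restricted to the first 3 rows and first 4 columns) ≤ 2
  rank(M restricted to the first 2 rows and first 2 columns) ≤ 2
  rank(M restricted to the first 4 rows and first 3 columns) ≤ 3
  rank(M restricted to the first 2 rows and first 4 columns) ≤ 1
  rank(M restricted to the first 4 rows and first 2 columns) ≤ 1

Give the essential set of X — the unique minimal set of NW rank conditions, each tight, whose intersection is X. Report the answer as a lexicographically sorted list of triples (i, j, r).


Computing R[i][j] = min implied NW-rank bound (n=5, 9 conditions):

  1  1  1  1  1
  1  1  1  1  2
  1  1  2  2  3
  1  1  2  3  4
  1  2  3  4  5

hence w(1..5) = (1, 5, 3, 4, 2).

ℓ(w)=5; the 2 essential cells (i,j,r):

[(2, 4, 1), (4, 2, 1)]


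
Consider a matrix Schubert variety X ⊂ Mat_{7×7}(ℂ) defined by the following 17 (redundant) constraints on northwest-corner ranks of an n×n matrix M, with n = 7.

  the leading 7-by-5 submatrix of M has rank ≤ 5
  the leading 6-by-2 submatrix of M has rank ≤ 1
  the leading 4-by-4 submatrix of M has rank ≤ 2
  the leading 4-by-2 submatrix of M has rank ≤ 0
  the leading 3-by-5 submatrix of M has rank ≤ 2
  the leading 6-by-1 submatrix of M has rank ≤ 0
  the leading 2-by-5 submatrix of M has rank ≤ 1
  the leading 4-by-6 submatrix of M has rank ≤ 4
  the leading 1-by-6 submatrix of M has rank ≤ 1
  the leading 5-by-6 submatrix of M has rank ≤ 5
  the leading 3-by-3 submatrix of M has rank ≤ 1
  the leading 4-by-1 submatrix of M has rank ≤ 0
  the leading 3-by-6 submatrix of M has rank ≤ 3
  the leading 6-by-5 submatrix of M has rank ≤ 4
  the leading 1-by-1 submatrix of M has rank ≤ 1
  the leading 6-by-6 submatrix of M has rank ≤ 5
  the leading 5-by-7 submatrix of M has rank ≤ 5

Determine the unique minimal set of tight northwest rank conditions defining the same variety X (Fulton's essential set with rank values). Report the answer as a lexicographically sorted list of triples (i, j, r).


Recovering R(i,j) via the rank-extension bound from the 17 conditions:

  R[1]: 0  0  1  1  1  1  1
  R[2]: 0  0  1  1  1  2  2
  R[3]: 0  0  1  2  2  3  3
  R[4]: 0  0  1  2  3  4  4
  R[5]: 0  1  2  3  4  5  5
  R[6]: 0  1  2  3  4  5  6
  R[7]: 1  2  3  4  5  6  7

so w = (3, 6, 4, 5, 2, 7, 1).

Fulton essential set (3 of the 12 Rothe cells):

[(2, 5, 1), (4, 2, 0), (6, 1, 0)]


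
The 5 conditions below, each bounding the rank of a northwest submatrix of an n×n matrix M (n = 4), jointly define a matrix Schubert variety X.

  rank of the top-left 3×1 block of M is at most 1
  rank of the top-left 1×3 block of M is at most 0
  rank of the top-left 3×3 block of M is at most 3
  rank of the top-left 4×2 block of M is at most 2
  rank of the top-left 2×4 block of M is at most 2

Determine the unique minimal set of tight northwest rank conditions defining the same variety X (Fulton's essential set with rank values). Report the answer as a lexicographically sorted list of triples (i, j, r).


Computing R[i][j] = min implied NW-rank bound (n=4, 5 conditions):

  row 1: 0, 0, 0, 1
  row 2: 1, 1, 1, 2
  row 3: 1, 2, 2, 3
  row 4: 1, 2, 3, 4

so w = (4, 1, 2, 3).

ℓ(w)=3; the 1 essential cell (i,j,r):

[(1, 3, 0)]


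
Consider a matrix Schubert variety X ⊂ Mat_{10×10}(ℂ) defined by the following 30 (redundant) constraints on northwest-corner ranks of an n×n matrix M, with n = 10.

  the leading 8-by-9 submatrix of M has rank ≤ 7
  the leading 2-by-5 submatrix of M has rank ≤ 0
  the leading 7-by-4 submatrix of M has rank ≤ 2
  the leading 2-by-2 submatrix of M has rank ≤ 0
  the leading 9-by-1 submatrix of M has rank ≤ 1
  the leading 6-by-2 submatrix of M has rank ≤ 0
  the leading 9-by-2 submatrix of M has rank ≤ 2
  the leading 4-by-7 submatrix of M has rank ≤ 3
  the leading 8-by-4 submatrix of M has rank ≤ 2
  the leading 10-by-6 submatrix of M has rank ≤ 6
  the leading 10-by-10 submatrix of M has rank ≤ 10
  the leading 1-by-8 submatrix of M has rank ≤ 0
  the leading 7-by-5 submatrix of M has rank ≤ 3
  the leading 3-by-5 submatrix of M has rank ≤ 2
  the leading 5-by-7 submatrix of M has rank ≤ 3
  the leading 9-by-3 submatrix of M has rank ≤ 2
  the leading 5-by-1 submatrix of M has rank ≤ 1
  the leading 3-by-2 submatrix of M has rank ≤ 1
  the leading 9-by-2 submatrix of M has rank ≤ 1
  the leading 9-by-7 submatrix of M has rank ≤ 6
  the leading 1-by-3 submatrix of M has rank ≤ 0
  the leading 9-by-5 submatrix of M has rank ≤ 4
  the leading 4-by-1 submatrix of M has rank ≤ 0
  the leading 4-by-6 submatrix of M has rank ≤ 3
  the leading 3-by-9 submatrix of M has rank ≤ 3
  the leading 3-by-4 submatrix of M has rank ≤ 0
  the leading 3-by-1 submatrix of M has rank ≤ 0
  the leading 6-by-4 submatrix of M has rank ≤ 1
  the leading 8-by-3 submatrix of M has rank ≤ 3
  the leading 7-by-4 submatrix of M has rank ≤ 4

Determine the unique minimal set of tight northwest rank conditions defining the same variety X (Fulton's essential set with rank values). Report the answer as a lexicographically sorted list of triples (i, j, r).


Recovering R(i,j) via the rank-extension bound from the 30 conditions:

  row 1: 0, 0, 0, 0, 0, 0, 0, 0, 1, 1
  row 2: 0, 0, 0, 0, 0, 1, 1, 1, 2, 2
  row 3: 0, 0, 0, 0, 1, 2, 2, 2, 3, 3
  row 4: 0, 0, 1, 1, 2, 3, 3, 3, 4, 4
  row 5: 0, 0, 1, 1, 2, 3, 3, 4, 5, 5
  row 6: 0, 0, 1, 1, 2, 3, 4, 5, 6, 6
  row 7: 1, 1, 2, 2, 3, 4, 5, 6, 7, 7
  row 8: 1, 1, 2, 2, 3, 4, 5, 6, 7, 8
  row 9: 1, 1, 2, 3, 4, 5, 6, 7, 8, 9
  row 10: 1, 2, 3, 4, 5, 6, 7, 8, 9, 10

giving w = (9, 6, 5, 3, 8, 7, 1, 10, 4, 2) via Δ²R.

Fulton essential set (8 of the 29 Rothe cells):

[(1, 8, 0), (2, 5, 0), (3, 4, 0), (5, 7, 3), (6, 2, 0), (6, 4, 1), (8, 4, 2), (9, 2, 1)]


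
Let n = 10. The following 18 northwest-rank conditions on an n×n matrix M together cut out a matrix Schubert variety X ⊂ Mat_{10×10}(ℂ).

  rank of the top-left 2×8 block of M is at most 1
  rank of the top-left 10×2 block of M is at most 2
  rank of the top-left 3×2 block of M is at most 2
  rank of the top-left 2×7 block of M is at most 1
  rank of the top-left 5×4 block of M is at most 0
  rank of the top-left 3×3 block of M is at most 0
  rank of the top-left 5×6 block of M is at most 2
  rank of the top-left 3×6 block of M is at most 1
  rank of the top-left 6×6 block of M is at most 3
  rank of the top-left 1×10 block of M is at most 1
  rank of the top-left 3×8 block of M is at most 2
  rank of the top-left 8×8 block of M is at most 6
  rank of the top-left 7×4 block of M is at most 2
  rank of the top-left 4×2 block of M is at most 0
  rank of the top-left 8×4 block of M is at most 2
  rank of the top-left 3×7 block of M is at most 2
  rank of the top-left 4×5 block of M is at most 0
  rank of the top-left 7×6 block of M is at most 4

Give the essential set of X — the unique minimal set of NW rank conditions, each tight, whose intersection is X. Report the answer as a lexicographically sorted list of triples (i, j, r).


Rank table r_w(10×10) implied by the 18 constraints:

  0 0 0 0 0 1 1 1 1 1
  0 0 0 0 0 1 1 1 2 2
  0 0 0 0 0 1 2 2 3 3
  0 0 0 0 0 1 2 3 4 4
  0 0 0 0 1 2 3 4 5 5
  1 1 1 1 2 3 4 5 6 6
  1 2 2 2 3 4 5 6 7 7
  1 2 2 2 3 4 5 6 7 8
  1 2 3 3 4 5 6 7 8 9
  1 2 3 4 5 6 7 8 9 10

second differences of R give the permutation w = (6, 9, 7, 8, 5, 1, 2, 10, 3, 4).

Rothe diagram D(w) (28 cells), 4 SE-corners (essential conditions):

[(2, 8, 1), (4, 5, 0), (5, 4, 0), (8, 4, 2)]


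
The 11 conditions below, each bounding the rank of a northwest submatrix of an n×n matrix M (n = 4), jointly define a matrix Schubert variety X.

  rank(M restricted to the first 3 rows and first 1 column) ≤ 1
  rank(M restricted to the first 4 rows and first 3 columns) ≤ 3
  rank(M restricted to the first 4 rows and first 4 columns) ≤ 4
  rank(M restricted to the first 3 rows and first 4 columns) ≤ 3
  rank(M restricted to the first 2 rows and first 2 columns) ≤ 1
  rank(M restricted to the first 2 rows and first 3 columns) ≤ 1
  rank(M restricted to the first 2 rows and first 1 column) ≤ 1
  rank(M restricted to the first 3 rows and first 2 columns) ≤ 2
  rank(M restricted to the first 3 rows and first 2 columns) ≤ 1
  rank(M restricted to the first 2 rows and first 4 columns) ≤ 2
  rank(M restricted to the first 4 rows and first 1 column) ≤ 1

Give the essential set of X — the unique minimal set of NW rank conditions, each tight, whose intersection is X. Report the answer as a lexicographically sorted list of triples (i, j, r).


The tightest implied rank at each (i,j), from the 11 conditions:

  row 1: 1 | 1 | 1 | 1
  row 2: 1 | 1 | 1 | 2
  row 3: 1 | 1 | 2 | 3
  row 4: 1 | 2 | 3 | 4

reading off 1-entries of Δ²R: w = (1, 4, 3, 2).

Rothe diagram D(w) (3 cells), 2 SE-corners (essential conditions):

[(2, 3, 1), (3, 2, 1)]


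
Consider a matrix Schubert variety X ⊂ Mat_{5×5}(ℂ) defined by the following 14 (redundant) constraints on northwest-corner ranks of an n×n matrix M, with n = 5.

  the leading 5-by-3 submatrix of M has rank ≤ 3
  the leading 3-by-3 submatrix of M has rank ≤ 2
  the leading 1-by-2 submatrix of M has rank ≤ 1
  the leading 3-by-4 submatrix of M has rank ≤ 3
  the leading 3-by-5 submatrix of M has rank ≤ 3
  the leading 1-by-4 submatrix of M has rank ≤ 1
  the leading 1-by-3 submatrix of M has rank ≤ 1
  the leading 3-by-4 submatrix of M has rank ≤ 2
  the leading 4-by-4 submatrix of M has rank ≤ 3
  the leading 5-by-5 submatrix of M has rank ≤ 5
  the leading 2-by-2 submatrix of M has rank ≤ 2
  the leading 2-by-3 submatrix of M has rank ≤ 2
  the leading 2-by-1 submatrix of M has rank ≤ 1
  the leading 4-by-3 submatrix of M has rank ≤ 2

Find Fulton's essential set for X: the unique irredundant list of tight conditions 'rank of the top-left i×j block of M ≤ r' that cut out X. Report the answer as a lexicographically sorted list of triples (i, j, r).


Rank table r_w(5×5) implied by the 14 constraints:

  R[1]: 1, 1, 1, 1, 1
  R[2]: 1, 2, 2, 2, 2
  R[3]: 1, 2, 2, 2, 3
  R[4]: 1, 2, 2, 3, 4
  R[5]: 1, 2, 3, 4, 5

the unique w with this rank table is (1, 2, 5, 4, 3).

ℓ(w)=3; the 2 essential cells (i,j,r):

[(3, 4, 2), (4, 3, 2)]


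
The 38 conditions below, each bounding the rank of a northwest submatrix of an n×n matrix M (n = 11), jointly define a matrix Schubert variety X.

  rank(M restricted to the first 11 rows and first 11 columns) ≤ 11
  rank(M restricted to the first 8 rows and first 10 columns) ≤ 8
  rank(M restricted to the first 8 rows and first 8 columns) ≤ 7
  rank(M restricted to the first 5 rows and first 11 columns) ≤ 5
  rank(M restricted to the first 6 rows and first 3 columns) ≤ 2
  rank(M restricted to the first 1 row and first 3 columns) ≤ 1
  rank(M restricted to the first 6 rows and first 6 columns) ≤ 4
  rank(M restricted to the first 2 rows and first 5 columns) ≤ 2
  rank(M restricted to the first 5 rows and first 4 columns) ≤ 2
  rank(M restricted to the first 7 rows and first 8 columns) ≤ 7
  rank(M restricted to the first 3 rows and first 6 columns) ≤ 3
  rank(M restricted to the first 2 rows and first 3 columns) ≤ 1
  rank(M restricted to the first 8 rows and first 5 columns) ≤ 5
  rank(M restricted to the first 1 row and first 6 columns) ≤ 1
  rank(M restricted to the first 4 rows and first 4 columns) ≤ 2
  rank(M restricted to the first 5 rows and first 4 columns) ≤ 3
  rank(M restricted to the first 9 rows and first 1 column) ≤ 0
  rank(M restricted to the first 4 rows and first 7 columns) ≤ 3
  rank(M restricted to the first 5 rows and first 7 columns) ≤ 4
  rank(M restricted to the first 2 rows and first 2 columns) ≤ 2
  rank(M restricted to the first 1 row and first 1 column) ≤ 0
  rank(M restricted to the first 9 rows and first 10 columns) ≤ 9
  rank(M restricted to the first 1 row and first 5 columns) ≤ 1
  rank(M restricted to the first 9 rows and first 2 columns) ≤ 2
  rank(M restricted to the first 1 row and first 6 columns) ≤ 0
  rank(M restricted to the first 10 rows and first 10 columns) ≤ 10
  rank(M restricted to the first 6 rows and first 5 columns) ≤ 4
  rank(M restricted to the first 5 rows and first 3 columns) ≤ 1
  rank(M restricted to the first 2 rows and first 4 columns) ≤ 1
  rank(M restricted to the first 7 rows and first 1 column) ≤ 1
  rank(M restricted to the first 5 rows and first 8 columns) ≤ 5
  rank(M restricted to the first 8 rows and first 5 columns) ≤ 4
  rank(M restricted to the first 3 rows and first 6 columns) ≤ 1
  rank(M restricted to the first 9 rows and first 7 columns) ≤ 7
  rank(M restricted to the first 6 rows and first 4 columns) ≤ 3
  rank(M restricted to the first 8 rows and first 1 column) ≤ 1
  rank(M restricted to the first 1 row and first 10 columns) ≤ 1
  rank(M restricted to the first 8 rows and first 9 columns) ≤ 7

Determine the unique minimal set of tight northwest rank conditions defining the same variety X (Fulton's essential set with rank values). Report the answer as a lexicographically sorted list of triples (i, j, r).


Reconstructing r_w from the 38 given conditions:

  i=1: 0 | 0 | 0 | 0 | 0 | 0 | 1 | 1 | 1 | 1 | 1
  i=2: 0 | 1 | 1 | 1 | 1 | 1 | 2 | 2 | 2 | 2 | 2
  i=3: 0 | 1 | 1 | 1 | 1 | 1 | 2 | 3 | 3 | 3 | 3
  i=4: 0 | 1 | 1 | 2 | 2 | 2 | 3 | 4 | 4 | 4 | 4
  i=5: 0 | 1 | 1 | 2 | 3 | 3 | 4 | 5 | 5 | 5 | 5
  i=6: 0 | 1 | 2 | 3 | 4 | 4 | 5 | 6 | 6 | 6 | 6
  i=7: 0 | 1 | 2 | 3 | 4 | 5 | 6 | 7 | 7 | 7 | 7
  i=8: 0 | 1 | 2 | 3 | 4 | 5 | 6 | 7 | 7 | 8 | 8
  i=9: 0 | 1 | 2 | 3 | 4 | 5 | 6 | 7 | 8 | 9 | 9
  i=10: 1 | 2 | 3 | 4 | 5 | 6 | 7 | 8 | 9 | 10 | 10
  i=11: 1 | 2 | 3 | 4 | 5 | 6 | 7 | 8 | 9 | 10 | 11

the unique w with this rank table is (7, 2, 8, 4, 5, 3, 6, 10, 9, 1, 11).

Rothe diagram D(w) (21 cells), 5 SE-corners (essential conditions):

[(1, 6, 0), (3, 6, 1), (5, 3, 1), (8, 9, 7), (9, 1, 0)]


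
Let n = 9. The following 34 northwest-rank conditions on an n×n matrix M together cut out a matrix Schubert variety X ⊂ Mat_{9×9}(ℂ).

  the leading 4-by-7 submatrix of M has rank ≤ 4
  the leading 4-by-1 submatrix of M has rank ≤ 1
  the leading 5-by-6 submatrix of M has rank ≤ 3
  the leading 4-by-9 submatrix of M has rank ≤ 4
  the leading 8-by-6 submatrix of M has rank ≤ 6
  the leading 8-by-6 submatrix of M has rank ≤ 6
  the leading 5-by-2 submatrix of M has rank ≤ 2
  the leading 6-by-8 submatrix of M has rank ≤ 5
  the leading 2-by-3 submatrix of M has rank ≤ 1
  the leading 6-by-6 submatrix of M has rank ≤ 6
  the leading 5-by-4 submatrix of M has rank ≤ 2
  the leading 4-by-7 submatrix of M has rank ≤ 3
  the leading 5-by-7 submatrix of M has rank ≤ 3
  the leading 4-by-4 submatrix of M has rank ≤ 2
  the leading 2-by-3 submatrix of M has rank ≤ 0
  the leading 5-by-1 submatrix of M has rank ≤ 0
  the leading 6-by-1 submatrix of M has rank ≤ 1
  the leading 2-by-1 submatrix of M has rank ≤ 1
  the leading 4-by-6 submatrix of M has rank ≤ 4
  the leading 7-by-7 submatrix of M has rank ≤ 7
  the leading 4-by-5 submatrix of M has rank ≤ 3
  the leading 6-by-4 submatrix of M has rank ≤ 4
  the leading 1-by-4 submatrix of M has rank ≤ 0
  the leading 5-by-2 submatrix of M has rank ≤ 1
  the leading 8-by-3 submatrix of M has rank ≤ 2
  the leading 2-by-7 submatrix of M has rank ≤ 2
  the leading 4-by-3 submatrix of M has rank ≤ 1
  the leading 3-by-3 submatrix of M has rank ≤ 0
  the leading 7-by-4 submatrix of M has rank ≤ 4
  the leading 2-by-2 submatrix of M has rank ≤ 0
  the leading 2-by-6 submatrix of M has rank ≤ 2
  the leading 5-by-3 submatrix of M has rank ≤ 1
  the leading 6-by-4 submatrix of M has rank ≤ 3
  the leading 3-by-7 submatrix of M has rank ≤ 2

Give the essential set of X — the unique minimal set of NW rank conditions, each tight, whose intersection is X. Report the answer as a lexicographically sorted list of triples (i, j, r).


Rank table r_w(9×9) implied by the 34 constraints:

  0 0 0 0 1 1 1 1 1
  0 0 0 1 2 2 2 2 2
  0 0 0 1 2 2 2 3 3
  0 1 1 2 3 3 3 4 4
  0 1 1 2 3 3 3 4 5
  1 2 2 3 4 4 4 5 6
  1 2 2 3 4 5 5 6 7
  1 2 2 3 4 5 6 7 8
  1 2 3 4 5 6 7 8 9

the unique w with this rank table is (5, 4, 8, 2, 9, 1, 6, 7, 3).

|D(w)|=19, |Ess(w)|=7:

[(1, 4, 0), (3, 3, 0), (3, 7, 2), (5, 1, 0), (5, 3, 1), (5, 7, 3), (8, 3, 2)]


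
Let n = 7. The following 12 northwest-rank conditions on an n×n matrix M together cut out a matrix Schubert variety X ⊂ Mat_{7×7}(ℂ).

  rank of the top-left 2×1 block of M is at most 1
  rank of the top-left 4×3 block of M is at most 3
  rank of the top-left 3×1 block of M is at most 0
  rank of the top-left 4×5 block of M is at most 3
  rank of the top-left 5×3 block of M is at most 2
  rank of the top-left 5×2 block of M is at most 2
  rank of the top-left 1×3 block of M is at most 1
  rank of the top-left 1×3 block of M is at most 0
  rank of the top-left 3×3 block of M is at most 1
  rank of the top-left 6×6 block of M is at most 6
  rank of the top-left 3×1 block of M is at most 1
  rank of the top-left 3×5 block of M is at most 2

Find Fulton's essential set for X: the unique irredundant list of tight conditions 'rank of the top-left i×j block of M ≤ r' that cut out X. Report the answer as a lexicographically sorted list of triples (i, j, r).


Propagating the 12 rank bounds to every northwest block:

  R[1]: 0, 0, 0, 1, 1, 1, 1
  R[2]: 0, 1, 1, 2, 2, 2, 2
  R[3]: 0, 1, 1, 2, 2, 3, 3
  R[4]: 1, 2, 2, 3, 3, 4, 4
  R[5]: 1, 2, 2, 3, 4, 5, 5
  R[6]: 1, 2, 3, 4, 5, 6, 6
  R[7]: 1, 2, 3, 4, 5, 6, 7

second differences of R give the permutation w = (4, 2, 6, 1, 5, 3, 7).

Rothe diagram D(w) (8 cells), 5 SE-corners (essential conditions):

[(1, 3, 0), (3, 1, 0), (3, 3, 1), (3, 5, 2), (5, 3, 2)]


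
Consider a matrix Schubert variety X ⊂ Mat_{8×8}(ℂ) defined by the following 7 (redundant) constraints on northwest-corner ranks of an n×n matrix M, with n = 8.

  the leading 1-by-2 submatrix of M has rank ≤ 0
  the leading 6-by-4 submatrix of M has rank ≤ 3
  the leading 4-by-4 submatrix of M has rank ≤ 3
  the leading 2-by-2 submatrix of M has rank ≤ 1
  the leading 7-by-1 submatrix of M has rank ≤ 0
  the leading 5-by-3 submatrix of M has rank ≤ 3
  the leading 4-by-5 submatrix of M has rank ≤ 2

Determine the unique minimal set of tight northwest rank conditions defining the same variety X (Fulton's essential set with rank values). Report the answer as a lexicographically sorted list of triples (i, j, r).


Recovering R(i,j) via the rank-extension bound from the 7 conditions:

  0 | 0 | 1 | 1 | 1 | 1 | 1 | 1
  0 | 1 | 2 | 2 | 2 | 2 | 2 | 2
  0 | 1 | 2 | 2 | 2 | 3 | 3 | 3
  0 | 1 | 2 | 2 | 2 | 3 | 4 | 4
  0 | 1 | 2 | 3 | 3 | 4 | 5 | 5
  0 | 1 | 2 | 3 | 4 | 5 | 6 | 6
  0 | 1 | 2 | 3 | 4 | 5 | 6 | 7
  1 | 2 | 3 | 4 | 5 | 6 | 7 | 8

second differences of R give the permutation w = (3, 2, 6, 7, 4, 5, 8, 1).

D(w) has 12 cells with 3 SE-corners; essential set:

[(1, 2, 0), (4, 5, 2), (7, 1, 0)]


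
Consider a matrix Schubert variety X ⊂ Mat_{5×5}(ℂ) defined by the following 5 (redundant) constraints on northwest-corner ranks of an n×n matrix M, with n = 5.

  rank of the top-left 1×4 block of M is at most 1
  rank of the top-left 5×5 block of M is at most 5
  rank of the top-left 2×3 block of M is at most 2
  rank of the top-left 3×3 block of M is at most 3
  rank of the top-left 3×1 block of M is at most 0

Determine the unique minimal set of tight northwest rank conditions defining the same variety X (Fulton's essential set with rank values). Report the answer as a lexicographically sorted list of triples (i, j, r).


Rank table r_w(5×5) implied by the 5 constraints:

  0 1 1 1 1
  0 1 2 2 2
  0 1 2 3 3
  1 2 3 4 4
  1 2 3 4 5

the unique w with this rank table is (2, 3, 4, 1, 5).

Fulton essential set (1 of the 3 Rothe cells):

[(3, 1, 0)]


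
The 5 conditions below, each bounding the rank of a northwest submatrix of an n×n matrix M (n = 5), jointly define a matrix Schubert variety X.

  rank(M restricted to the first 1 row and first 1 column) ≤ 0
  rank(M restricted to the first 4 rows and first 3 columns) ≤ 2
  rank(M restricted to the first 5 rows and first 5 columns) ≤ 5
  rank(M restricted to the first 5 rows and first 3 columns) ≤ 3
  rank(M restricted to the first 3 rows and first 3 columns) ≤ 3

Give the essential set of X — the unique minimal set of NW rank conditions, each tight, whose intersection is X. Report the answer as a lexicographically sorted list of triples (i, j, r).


Recovering R(i,j) via the rank-extension bound from the 5 conditions:

  0  1  1  1  1
  1  2  2  2  2
  1  2  2  3  3
  1  2  2  3  4
  1  2  3  4  5

giving w = (2, 1, 4, 5, 3) via Δ²R.

Rothe diagram D(w) (3 cells), 2 SE-corners (essential conditions):

[(1, 1, 0), (4, 3, 2)]


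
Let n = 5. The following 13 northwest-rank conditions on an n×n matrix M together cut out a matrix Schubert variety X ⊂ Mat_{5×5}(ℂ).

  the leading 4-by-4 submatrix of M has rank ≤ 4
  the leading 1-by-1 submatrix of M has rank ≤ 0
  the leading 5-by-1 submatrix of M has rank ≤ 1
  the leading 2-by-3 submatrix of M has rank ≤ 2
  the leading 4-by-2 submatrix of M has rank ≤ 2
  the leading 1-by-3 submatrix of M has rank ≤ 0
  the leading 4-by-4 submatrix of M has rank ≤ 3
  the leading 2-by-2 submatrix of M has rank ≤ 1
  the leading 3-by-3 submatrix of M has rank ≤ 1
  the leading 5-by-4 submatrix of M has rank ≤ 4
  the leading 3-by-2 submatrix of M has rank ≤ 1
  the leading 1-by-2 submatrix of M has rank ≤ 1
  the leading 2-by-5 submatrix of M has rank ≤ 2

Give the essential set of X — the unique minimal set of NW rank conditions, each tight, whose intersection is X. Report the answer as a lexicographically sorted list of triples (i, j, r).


Computing R[i][j] = min implied NW-rank bound (n=5, 13 conditions):

  i=1: 0 | 0 | 0 | 1 | 1
  i=2: 1 | 1 | 1 | 2 | 2
  i=3: 1 | 1 | 1 | 2 | 3
  i=4: 1 | 2 | 2 | 3 | 4
  i=5: 1 | 2 | 3 | 4 | 5

second differences of R give the permutation w = (4, 1, 5, 2, 3).

D(w) has 5 cells with 2 SE-corners; essential set:

[(1, 3, 0), (3, 3, 1)]


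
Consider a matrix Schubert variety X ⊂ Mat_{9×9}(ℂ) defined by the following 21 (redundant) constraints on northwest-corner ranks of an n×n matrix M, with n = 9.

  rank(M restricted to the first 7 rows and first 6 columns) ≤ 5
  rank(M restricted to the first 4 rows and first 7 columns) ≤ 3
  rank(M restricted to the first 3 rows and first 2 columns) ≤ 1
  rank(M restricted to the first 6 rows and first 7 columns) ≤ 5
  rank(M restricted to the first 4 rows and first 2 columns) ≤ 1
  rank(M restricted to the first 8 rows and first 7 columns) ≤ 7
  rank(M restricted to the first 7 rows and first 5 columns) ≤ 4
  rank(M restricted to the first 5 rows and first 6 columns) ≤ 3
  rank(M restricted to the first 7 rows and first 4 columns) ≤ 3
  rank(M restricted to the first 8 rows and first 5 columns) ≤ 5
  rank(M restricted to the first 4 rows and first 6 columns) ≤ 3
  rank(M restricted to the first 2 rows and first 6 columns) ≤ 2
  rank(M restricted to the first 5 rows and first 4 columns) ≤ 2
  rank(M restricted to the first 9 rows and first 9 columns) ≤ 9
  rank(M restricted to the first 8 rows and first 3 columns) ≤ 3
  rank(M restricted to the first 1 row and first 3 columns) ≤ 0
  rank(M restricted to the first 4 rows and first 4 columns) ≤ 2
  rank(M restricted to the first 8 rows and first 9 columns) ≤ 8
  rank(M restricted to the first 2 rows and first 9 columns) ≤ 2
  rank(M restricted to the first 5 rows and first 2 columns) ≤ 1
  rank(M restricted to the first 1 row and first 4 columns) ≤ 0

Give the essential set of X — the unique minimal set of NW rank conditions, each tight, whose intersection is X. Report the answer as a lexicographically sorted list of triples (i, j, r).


Computing R[i][j] = min implied NW-rank bound (n=9, 21 conditions):

  R[1]: 0 0 0 0 1 1 1 1 1
  R[2]: 1 1 1 1 2 2 2 2 2
  R[3]: 1 1 2 2 3 3 3 3 3
  R[4]: 1 1 2 2 3 3 3 4 4
  R[5]: 1 1 2 2 3 3 4 5 5
  R[6]: 1 2 3 3 4 4 5 6 6
  R[7]: 1 2 3 3 4 5 6 7 7
  R[8]: 1 2 3 4 5 6 7 8 8
  R[9]: 1 2 3 4 5 6 7 8 9

giving w = (5, 1, 3, 8, 7, 2, 6, 4, 9) via Δ²R.

ℓ(w)=13; the 6 essential cells (i,j,r):

[(1, 4, 0), (4, 7, 3), (5, 2, 1), (5, 4, 2), (5, 6, 3), (7, 4, 3)]


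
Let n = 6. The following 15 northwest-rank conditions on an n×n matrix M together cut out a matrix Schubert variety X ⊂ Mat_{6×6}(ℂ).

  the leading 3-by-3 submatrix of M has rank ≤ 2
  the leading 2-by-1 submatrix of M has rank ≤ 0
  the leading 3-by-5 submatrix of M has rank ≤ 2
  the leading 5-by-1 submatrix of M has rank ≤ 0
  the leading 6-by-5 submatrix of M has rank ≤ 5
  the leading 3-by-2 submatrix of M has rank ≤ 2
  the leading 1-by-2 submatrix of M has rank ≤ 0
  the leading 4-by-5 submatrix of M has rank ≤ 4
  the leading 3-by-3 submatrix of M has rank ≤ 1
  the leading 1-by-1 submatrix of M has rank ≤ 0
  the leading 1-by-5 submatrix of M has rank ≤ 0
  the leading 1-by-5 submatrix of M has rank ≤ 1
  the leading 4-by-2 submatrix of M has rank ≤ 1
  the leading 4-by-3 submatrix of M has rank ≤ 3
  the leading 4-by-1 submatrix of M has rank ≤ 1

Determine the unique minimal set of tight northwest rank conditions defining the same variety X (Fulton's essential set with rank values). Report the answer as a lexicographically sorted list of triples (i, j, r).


Rank table r_w(6×6) implied by the 15 constraints:

  R[1]: 0 0 0 0 0 1
  R[2]: 0 1 1 1 1 2
  R[3]: 0 1 1 2 2 3
  R[4]: 0 1 2 3 3 4
  R[5]: 0 1 2 3 4 5
  R[6]: 1 2 3 4 5 6

the unique w with this rank table is (6, 2, 4, 3, 5, 1).

Fulton essential set (3 of the 10 Rothe cells):

[(1, 5, 0), (3, 3, 1), (5, 1, 0)]


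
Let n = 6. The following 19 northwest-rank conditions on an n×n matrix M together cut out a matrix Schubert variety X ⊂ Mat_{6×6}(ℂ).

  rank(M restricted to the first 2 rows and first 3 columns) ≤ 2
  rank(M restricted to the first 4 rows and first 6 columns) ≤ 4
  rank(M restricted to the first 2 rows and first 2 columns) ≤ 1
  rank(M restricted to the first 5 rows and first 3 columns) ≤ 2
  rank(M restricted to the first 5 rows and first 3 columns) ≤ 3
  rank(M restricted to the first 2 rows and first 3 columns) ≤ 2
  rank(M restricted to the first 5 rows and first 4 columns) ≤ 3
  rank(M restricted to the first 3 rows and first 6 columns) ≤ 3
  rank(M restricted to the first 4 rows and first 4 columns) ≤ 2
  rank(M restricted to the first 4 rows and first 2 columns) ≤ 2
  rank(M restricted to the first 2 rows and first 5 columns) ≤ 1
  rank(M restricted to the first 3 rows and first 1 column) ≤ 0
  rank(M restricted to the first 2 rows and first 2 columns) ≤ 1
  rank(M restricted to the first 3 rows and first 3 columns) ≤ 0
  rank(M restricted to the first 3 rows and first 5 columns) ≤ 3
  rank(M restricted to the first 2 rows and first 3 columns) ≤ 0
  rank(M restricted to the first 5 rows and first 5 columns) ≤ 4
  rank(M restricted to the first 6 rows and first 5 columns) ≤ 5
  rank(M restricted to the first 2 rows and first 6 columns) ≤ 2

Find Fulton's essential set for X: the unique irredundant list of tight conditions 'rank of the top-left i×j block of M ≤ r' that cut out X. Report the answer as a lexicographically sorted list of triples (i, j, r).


Reconstructing r_w from the 19 given conditions:

  R[1]: 0, 0, 0, 1, 1, 1
  R[2]: 0, 0, 0, 1, 1, 2
  R[3]: 0, 0, 0, 1, 2, 3
  R[4]: 1, 1, 1, 2, 3, 4
  R[5]: 1, 2, 2, 3, 4, 5
  R[6]: 1, 2, 3, 4, 5, 6

hence w(1..6) = (4, 6, 5, 1, 2, 3).

Rothe diagram D(w) (10 cells), 2 SE-corners (essential conditions):

[(2, 5, 1), (3, 3, 0)]


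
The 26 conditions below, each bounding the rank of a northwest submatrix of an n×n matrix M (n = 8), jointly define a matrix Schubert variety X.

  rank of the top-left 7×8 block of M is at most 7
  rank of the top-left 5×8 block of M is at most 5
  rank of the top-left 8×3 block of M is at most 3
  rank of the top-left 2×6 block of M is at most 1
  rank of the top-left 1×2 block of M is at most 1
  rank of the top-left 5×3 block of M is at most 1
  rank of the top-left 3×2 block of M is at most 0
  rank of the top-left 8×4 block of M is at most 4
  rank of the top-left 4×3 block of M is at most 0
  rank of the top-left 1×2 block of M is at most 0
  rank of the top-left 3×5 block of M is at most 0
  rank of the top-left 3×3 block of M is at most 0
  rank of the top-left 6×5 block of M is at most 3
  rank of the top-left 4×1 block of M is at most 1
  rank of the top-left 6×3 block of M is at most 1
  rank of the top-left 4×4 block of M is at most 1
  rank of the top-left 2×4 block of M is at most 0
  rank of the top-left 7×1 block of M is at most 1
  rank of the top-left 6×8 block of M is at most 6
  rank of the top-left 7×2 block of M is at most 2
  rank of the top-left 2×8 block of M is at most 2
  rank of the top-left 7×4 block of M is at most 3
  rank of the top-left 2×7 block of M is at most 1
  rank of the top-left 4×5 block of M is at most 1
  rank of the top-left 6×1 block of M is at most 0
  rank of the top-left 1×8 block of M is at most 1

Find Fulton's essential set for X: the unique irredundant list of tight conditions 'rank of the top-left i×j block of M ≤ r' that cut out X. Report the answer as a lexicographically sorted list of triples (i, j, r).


Computing R[i][j] = min implied NW-rank bound (n=8, 26 conditions):

  0  0  0  0  0  1  1  1
  0  0  0  0  0  1  1  2
  0  0  0  0  0  1  2  3
  0  0  0  1  1  2  3  4
  0  1  1  2  2  3  4  5
  0  1  1  2  3  4  5  6
  1  2  2  3  4  5  6  7
  1  2  3  4  5  6  7  8

second differences of R give the permutation w = (6, 8, 7, 4, 2, 5, 1, 3).

D(w) has 22 cells with 5 SE-corners; essential set:

[(2, 7, 1), (3, 5, 0), (4, 3, 0), (6, 1, 0), (6, 3, 1)]


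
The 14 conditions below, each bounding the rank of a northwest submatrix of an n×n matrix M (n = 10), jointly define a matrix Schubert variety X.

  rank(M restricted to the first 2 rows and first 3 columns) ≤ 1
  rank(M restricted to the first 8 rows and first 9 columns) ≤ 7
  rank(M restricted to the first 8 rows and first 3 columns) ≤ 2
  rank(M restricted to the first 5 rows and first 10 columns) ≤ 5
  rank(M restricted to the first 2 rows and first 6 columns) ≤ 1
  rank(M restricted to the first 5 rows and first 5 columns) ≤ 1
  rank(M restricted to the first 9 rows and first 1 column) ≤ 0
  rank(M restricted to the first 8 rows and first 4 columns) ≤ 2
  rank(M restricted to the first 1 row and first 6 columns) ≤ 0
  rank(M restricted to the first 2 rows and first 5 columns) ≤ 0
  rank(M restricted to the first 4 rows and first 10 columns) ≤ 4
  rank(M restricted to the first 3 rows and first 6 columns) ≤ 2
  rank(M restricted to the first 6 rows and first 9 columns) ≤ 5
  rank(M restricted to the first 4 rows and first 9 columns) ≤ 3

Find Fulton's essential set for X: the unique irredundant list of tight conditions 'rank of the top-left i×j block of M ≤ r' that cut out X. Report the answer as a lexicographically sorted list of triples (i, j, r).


Reconstructing r_w from the 14 given conditions:

  0 0 0 0 0 0 1 1 1 1
  0 0 0 0 0 1 2 2 2 2
  0 1 1 1 1 2 3 3 3 3
  0 1 1 1 1 2 3 3 3 4
  0 1 1 1 1 2 3 4 4 5
  0 1 2 2 2 3 4 5 5 6
  0 1 2 2 3 4 5 6 6 7
  0 1 2 2 3 4 5 6 7 8
  0 1 2 3 4 5 6 7 8 9
  1 2 3 4 5 6 7 8 9 10

second differences of R give the permutation w = (7, 6, 2, 10, 8, 3, 5, 9, 4, 1).

D(w) has 28 cells with 6 SE-corners; essential set:

[(1, 6, 0), (2, 5, 0), (4, 9, 3), (5, 5, 1), (8, 4, 2), (9, 1, 0)]


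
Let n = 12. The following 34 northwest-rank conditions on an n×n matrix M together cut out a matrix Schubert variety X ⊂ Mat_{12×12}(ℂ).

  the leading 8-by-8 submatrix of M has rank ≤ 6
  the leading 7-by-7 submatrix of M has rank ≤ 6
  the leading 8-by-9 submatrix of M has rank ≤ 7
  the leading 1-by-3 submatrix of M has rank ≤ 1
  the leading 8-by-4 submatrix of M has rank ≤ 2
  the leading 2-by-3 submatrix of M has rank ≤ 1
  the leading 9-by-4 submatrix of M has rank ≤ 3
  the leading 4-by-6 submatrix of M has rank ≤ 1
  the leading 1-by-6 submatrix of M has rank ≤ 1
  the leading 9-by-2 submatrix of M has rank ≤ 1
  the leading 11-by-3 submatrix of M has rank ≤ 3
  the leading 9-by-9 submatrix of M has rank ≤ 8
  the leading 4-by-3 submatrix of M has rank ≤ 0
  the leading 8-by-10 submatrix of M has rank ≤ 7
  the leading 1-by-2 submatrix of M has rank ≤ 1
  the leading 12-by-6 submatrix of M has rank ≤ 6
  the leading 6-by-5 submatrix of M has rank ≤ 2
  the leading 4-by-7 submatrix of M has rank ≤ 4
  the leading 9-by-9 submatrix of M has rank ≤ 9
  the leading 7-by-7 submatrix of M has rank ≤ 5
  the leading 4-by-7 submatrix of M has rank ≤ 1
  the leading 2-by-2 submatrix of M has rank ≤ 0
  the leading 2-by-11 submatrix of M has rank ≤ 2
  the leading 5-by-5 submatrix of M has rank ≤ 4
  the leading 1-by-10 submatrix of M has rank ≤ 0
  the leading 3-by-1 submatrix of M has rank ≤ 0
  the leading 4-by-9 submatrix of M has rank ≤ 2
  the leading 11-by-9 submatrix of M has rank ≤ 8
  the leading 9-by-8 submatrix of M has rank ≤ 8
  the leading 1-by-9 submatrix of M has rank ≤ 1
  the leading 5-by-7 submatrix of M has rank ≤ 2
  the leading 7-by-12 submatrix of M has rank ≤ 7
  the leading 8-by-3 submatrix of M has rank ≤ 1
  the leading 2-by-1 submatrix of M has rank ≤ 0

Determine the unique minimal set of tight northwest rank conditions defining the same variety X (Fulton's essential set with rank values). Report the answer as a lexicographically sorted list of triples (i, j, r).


Propagating the 34 rank bounds to every northwest block:

  i=1: 0, 0, 0, 0, 0, 0, 0, 0, 0, 0, 1, 1
  i=2: 0, 0, 0, 1, 1, 1, 1, 1, 1, 1, 2, 2
  i=3: 0, 0, 0, 1, 1, 1, 1, 2, 2, 2, 3, 3
  i=4: 0, 0, 0, 1, 1, 1, 1, 2, 2, 3, 4, 4
  i=5: 1, 1, 1, 2, 2, 2, 2, 3, 3, 4, 5, 5
  i=6: 1, 1, 1, 2, 2, 3, 3, 4, 4, 5, 6, 6
  i=7: 1, 1, 1, 2, 3, 4, 4, 5, 5, 6, 7, 7
  i=8: 1, 1, 1, 2, 3, 4, 5, 6, 6, 7, 8, 8
  i=9: 1, 1, 2, 3, 4, 5, 6, 7, 7, 8, 9, 9
  i=10: 1, 2, 3, 4, 5, 6, 7, 8, 8, 9, 10, 10
  i=11: 1, 2, 3, 4, 5, 6, 7, 8, 8, 9, 10, 11
  i=12: 1, 2, 3, 4, 5, 6, 7, 8, 9, 10, 11, 12

giving w = (11, 4, 8, 10, 1, 6, 5, 7, 3, 2, 12, 9) via Δ²R.

ℓ(w)=35; the 8 essential cells (i,j,r):

[(1, 10, 0), (4, 3, 0), (4, 7, 1), (4, 9, 2), (6, 5, 2), (8, 3, 1), (9, 2, 1), (11, 9, 8)]
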